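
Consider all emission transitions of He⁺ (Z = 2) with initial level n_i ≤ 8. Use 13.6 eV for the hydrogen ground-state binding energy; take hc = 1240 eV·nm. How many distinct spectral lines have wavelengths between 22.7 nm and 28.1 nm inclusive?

Enumerate all n_i → n_f pairs with 1 ≤ n_f < n_i ≤ 8 and compute λ = 1240 / [13.6·4·(1/n_f² − 1/n_i²)].
Lines falling in [22.7, 28.1] nm: 8→1 (23.16 nm), 7→1 (23.27 nm), 6→1 (23.45 nm), 5→1 (23.74 nm), 4→1 (24.31 nm), 3→1 (25.64 nm).

6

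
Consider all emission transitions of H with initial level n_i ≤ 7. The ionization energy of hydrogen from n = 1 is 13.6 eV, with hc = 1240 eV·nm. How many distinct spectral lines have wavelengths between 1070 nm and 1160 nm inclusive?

Enumerate all n_i → n_f pairs with 1 ≤ n_f < n_i ≤ 7 and compute λ = 1240 / [13.6·1·(1/n_f² − 1/n_i²)].
Lines falling in [1070, 1160] nm: 6→3 (1094 nm).

1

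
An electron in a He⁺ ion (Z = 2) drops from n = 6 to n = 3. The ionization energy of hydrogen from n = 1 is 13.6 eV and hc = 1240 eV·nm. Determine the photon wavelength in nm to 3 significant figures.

For Z = 2 the level energies scale as Z², so the effective Rydberg energy is 13.6 × 4 = 54.40 eV.
ΔE = 54.40 × (1/3² − 1/6²) = 54.40 × 0.08333 = 4.533 eV.
λ = hc/ΔE = 1240 / 4.533 = 274 nm.

274 nm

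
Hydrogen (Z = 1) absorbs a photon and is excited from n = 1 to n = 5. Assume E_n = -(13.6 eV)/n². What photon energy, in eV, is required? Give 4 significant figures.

13.06 eV

E_5 = −13.60/25 = −0.5440 eV and E_1 = −13.60/1 = −13.60 eV.
The photon energy is |E_5 − E_1| = 13.06 eV.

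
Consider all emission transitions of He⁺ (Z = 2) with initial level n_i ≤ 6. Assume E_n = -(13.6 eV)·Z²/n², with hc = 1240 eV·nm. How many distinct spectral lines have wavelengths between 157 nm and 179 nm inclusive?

Enumerate all n_i → n_f pairs with 1 ≤ n_f < n_i ≤ 6 and compute λ = 1240 / [13.6·4·(1/n_f² − 1/n_i²)].
Lines falling in [157, 179] nm: 3→2 (164.1 nm).

1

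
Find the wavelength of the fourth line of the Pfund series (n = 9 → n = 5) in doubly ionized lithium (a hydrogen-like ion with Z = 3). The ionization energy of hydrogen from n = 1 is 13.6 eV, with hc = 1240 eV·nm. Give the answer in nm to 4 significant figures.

366.3 nm

The Pfund series terminates on n_f = 5; the fourth line has n_i = 5+4 = 9.
ΔE = 122.4 × (1/5² − 1/9²) = 3.385 eV.
λ = 1240 / 3.385 = 366.3 nm.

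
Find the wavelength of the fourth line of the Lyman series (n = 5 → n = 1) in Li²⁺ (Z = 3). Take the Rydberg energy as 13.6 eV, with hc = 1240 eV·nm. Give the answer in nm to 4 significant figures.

The Lyman series terminates on n_f = 1; the fourth line has n_i = 1+4 = 5.
ΔE = 122.4 × (1/1² − 1/5²) = 117.5 eV.
λ = 1240 / 117.5 = 10.55 nm.

10.55 nm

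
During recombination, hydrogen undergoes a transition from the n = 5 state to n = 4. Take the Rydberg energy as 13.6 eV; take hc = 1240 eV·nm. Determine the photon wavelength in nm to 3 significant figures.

4050 nm

ΔE = 13.60 × (1/4² − 1/5²) = 13.60 × 0.02250 = 0.3060 eV.
λ = hc/ΔE = 1240 / 0.3060 = 4050 nm.
This line belongs to the Brackett series.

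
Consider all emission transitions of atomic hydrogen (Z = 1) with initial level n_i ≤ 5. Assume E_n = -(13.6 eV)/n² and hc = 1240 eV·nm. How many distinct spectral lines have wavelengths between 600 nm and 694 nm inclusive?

Enumerate all n_i → n_f pairs with 1 ≤ n_f < n_i ≤ 5 and compute λ = 1240 / [13.6·1·(1/n_f² − 1/n_i²)].
Lines falling in [600, 694] nm: 3→2 (656.5 nm).

1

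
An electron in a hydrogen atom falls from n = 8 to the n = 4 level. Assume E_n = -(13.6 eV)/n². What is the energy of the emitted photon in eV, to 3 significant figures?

0.638 eV

E_8 = −13.60/64 = −0.2125 eV and E_4 = −13.60/16 = −0.8500 eV.
The photon energy is |E_8 − E_4| = 0.638 eV.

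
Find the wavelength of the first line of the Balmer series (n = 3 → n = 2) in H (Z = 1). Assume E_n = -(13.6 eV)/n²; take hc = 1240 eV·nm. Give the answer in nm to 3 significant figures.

The Balmer series terminates on n_f = 2; the first line has n_i = 2+1 = 3.
ΔE = 13.60 × (1/2² − 1/3²) = 1.889 eV.
λ = 1240 / 1.889 = 656 nm.

656 nm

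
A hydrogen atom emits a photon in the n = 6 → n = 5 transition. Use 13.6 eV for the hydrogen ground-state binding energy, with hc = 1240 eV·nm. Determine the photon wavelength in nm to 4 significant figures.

ΔE = 13.60 × (1/5² − 1/6²) = 13.60 × 0.01222 = 0.1662 eV.
λ = hc/ΔE = 1240 / 0.1662 = 7460 nm.
This line belongs to the Pfund series.

7460 nm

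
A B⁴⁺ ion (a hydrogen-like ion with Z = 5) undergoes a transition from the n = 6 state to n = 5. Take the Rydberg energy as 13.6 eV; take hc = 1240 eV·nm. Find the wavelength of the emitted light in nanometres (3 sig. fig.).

For Z = 5 the level energies scale as Z², so the effective Rydberg energy is 13.6 × 25 = 340.0 eV.
ΔE = 340.0 × (1/5² − 1/6²) = 340.0 × 0.01222 = 4.156 eV.
λ = hc/ΔE = 1240 / 4.156 = 298 nm.

298 nm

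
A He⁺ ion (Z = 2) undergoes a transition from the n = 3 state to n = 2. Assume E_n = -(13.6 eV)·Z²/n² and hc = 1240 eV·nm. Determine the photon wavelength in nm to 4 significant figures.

For Z = 2 the level energies scale as Z², so the effective Rydberg energy is 13.6 × 4 = 54.40 eV.
ΔE = 54.40 × (1/2² − 1/3²) = 54.40 × 0.1389 = 7.556 eV.
λ = hc/ΔE = 1240 / 7.556 = 164.1 nm.

164.1 nm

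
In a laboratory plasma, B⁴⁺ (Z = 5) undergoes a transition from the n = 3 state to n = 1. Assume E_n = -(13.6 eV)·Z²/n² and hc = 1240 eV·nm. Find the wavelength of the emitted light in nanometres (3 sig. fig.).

4.10 nm

For Z = 5 the level energies scale as Z², so the effective Rydberg energy is 13.6 × 25 = 340.0 eV.
ΔE = 340.0 × (1/1² − 1/3²) = 340.0 × 0.8889 = 302.2 eV.
λ = hc/ΔE = 1240 / 302.2 = 4.10 nm.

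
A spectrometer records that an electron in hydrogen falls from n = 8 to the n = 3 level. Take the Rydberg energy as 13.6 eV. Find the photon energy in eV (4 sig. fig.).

1.299 eV

E_8 = −13.60/64 = −0.2125 eV and E_3 = −13.60/9 = −1.511 eV.
The photon energy is |E_8 − E_3| = 1.299 eV.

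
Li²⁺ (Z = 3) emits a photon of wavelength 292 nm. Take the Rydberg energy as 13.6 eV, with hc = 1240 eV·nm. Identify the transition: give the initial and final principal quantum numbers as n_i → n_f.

n_i = 6, n_f = 4

The photon energy is ΔE = hc/λ = 1240 / 292 = 4.247 eV.
With Z = 3, ΔE = 122.4 × (1/n_f² − 1/n_i²), so 1/n_f² − 1/n_i² = 0.03469.
Trying n_f = 4 gives 1/n_i² = 0.02781, i.e. n_i ≈ 6; this pair matches.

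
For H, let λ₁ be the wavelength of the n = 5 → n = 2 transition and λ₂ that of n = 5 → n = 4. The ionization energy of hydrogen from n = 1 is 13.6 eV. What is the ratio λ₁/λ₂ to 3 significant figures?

0.107

λ ∝ 1/ΔE ∝ 1/(1/n_f² − 1/n_i²), and the Z² and hc factors cancel in the ratio.
λ₁/λ₂ = (1/4² − 1/5²)/(1/2² − 1/5²) = 0.02250/0.2100 = 0.107.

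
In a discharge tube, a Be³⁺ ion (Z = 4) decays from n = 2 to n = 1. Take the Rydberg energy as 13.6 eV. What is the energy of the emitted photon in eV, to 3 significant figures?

The Bohr energies scale as Z², so for Z = 4: E_n = −217.6/n² eV.
E_2 = −217.6/4 = −54.40 eV and E_1 = −217.6/1 = −217.6 eV.
The photon energy is |E_2 − E_1| = 163 eV.

163 eV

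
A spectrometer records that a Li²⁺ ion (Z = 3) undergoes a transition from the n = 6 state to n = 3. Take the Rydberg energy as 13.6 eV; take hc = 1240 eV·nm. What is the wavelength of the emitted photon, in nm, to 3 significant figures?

122 nm

For Z = 3 the level energies scale as Z², so the effective Rydberg energy is 13.6 × 9 = 122.4 eV.
ΔE = 122.4 × (1/3² − 1/6²) = 122.4 × 0.08333 = 10.20 eV.
λ = hc/ΔE = 1240 / 10.20 = 122 nm.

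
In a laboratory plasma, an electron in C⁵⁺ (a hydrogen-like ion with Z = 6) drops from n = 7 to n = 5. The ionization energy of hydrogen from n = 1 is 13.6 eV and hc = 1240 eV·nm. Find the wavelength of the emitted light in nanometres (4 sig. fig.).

129.3 nm

For Z = 6 the level energies scale as Z², so the effective Rydberg energy is 13.6 × 36 = 489.6 eV.
ΔE = 489.6 × (1/5² − 1/7²) = 489.6 × 0.01959 = 9.592 eV.
λ = hc/ΔE = 1240 / 9.592 = 129.3 nm.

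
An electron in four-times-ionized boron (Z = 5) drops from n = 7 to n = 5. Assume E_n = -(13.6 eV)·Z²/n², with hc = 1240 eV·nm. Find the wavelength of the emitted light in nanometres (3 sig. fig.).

For Z = 5 the level energies scale as Z², so the effective Rydberg energy is 13.6 × 25 = 340.0 eV.
ΔE = 340.0 × (1/5² − 1/7²) = 340.0 × 0.01959 = 6.661 eV.
λ = hc/ΔE = 1240 / 6.661 = 186 nm.

186 nm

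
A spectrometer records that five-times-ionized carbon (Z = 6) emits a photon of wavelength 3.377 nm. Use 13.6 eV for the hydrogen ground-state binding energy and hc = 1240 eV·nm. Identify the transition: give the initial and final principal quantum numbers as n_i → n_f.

The photon energy is ΔE = hc/λ = 1240 / 3.377 = 367.2 eV.
With Z = 6, ΔE = 489.6 × (1/n_f² − 1/n_i²), so 1/n_f² − 1/n_i² = 0.7500.
Trying n_f = 1 gives 1/n_i² = 0.2500, i.e. n_i ≈ 2; this pair matches.

n_i = 2, n_f = 1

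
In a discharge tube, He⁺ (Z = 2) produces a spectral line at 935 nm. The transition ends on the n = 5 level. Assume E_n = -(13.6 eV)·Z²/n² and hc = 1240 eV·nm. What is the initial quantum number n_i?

The photon energy is ΔE = hc/λ = 1240 / 935 = 1.326 eV.
With Z = 2, ΔE = 54.40 × (1/n_f² − 1/n_i²), so 1/n_f² − 1/n_i² = 0.02438.
With n_f = 5: 1/n_i² = 1/25 − 0.02438 = 0.01562, so n_i ≈ 8.00.

n_i = 8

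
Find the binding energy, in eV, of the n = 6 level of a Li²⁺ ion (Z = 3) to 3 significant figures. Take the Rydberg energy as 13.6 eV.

3.40 eV

E_n = −13.6 Z²/n² = −122.4/n² eV for Z = 3.
E_6 = −122.4/36 = −3.40 eV, so ionization (to E = 0) requires 3.40 eV.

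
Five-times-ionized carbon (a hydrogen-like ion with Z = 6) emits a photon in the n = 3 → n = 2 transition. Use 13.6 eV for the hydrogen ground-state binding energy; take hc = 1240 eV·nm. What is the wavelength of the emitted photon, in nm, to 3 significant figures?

For Z = 6 the level energies scale as Z², so the effective Rydberg energy is 13.6 × 36 = 489.6 eV.
ΔE = 489.6 × (1/2² − 1/3²) = 489.6 × 0.1389 = 68.00 eV.
λ = hc/ΔE = 1240 / 68.00 = 18.2 nm.

18.2 nm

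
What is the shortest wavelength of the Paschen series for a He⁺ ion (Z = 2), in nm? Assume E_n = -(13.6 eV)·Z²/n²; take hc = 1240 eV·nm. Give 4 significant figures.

The Paschen series has lower level n_f = 3; the series limit corresponds to n_i → ∞.
ΔE_max = 13.6 × 4 / 3² = 6.044 eV.
λ_min = 1240 / 6.044 = 205.1 nm.

205.1 nm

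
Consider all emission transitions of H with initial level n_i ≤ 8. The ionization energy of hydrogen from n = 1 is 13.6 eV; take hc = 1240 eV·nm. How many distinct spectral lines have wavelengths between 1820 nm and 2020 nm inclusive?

Enumerate all n_i → n_f pairs with 1 ≤ n_f < n_i ≤ 8 and compute λ = 1240 / [13.6·1·(1/n_f² − 1/n_i²)].
Lines falling in [1820, 2020] nm: 4→3 (1876 nm), 8→4 (1945 nm).

2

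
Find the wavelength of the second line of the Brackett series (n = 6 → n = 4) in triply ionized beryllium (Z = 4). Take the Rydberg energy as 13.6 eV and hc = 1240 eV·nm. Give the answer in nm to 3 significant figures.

164 nm

The Brackett series terminates on n_f = 4; the second line has n_i = 4+2 = 6.
ΔE = 217.6 × (1/4² − 1/6²) = 7.556 eV.
λ = 1240 / 7.556 = 164 nm.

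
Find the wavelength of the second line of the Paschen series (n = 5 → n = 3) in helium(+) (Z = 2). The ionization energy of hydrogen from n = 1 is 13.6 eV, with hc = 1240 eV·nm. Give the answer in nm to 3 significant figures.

321 nm

The Paschen series terminates on n_f = 3; the second line has n_i = 3+2 = 5.
ΔE = 54.40 × (1/3² − 1/5²) = 3.868 eV.
λ = 1240 / 3.868 = 321 nm.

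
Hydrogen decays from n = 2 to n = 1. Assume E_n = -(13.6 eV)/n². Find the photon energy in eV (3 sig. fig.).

10.2 eV

E_2 = −13.60/4 = −3.400 eV and E_1 = −13.60/1 = −13.60 eV.
The photon energy is |E_2 − E_1| = 10.2 eV.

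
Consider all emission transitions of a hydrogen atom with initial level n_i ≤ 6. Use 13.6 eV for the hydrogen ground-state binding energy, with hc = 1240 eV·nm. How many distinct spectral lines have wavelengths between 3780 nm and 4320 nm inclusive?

Enumerate all n_i → n_f pairs with 1 ≤ n_f < n_i ≤ 6 and compute λ = 1240 / [13.6·1·(1/n_f² − 1/n_i²)].
Lines falling in [3780, 4320] nm: 5→4 (4052 nm).

1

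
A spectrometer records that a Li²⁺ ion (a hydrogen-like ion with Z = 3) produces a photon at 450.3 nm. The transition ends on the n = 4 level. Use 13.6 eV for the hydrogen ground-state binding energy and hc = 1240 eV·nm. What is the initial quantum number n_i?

n_i = 5

The photon energy is ΔE = hc/λ = 1240 / 450.3 = 2.754 eV.
With Z = 3, ΔE = 122.4 × (1/n_f² − 1/n_i²), so 1/n_f² − 1/n_i² = 0.02250.
With n_f = 4: 1/n_i² = 1/16 − 0.02250 = 0.04000, so n_i ≈ 5.00.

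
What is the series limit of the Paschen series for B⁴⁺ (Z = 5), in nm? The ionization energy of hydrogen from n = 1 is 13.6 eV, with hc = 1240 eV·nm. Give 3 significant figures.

The Paschen series has lower level n_f = 3; the series limit corresponds to n_i → ∞.
ΔE_max = 13.6 × 25 / 3² = 37.78 eV.
λ_min = 1240 / 37.78 = 32.8 nm.

32.8 nm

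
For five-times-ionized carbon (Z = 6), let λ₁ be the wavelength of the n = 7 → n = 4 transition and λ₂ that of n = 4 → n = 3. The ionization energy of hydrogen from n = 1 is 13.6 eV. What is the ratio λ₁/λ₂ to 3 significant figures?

λ ∝ 1/ΔE ∝ 1/(1/n_f² − 1/n_i²), and the Z² and hc factors cancel in the ratio.
λ₁/λ₂ = (1/3² − 1/4²)/(1/4² − 1/7²) = 0.04861/0.04209 = 1.15.

1.15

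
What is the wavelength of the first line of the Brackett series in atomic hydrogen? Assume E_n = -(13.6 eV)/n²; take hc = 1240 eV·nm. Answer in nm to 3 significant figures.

The Brackett series terminates on n_f = 4; the first line has n_i = 4+1 = 5.
ΔE = 13.60 × (1/4² − 1/5²) = 0.3060 eV.
λ = 1240 / 0.3060 = 4050 nm.

4050 nm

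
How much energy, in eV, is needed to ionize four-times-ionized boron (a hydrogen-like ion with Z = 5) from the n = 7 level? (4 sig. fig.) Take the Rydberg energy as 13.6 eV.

6.939 eV

E_n = −13.6 Z²/n² = −340.0/n² eV for Z = 5.
E_7 = −340.0/49 = −6.939 eV, so ionization (to E = 0) requires 6.939 eV.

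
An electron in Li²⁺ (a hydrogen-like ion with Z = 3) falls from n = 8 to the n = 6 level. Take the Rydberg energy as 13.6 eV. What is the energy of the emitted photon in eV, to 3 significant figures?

1.49 eV

The Bohr energies scale as Z², so for Z = 3: E_n = −122.4/n² eV.
E_8 = −122.4/64 = −1.913 eV and E_6 = −122.4/36 = −3.400 eV.
The photon energy is |E_8 − E_6| = 1.49 eV.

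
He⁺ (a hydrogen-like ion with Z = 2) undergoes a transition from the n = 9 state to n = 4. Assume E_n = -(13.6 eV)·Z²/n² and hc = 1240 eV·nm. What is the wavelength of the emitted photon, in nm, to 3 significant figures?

454 nm

For Z = 2 the level energies scale as Z², so the effective Rydberg energy is 13.6 × 4 = 54.40 eV.
ΔE = 54.40 × (1/4² − 1/9²) = 54.40 × 0.05015 = 2.728 eV.
λ = hc/ΔE = 1240 / 2.728 = 454 nm.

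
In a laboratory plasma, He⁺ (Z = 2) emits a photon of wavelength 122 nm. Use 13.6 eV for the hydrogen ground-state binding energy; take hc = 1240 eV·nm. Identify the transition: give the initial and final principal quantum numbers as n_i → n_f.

The photon energy is ΔE = hc/λ = 1240 / 122 = 10.16 eV.
With Z = 2, ΔE = 54.40 × (1/n_f² − 1/n_i²), so 1/n_f² − 1/n_i² = 0.1868.
Trying n_f = 2 gives 1/n_i² = 0.06316, i.e. n_i ≈ 4; this pair matches.

n_i = 4, n_f = 2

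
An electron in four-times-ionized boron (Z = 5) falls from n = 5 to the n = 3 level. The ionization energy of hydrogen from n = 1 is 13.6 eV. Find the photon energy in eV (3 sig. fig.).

24.2 eV

The Bohr energies scale as Z², so for Z = 5: E_n = −340.0/n² eV.
E_5 = −340.0/25 = −13.60 eV and E_3 = −340.0/9 = −37.78 eV.
The photon energy is |E_5 − E_3| = 24.2 eV.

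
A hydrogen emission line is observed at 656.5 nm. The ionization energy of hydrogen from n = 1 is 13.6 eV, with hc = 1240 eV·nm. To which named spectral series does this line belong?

ΔE = 1240/656.5 = 1.889 eV.
This matches 13.6 × (1/2² − 1/3²), so n_f = 2: the Balmer series.

Balmer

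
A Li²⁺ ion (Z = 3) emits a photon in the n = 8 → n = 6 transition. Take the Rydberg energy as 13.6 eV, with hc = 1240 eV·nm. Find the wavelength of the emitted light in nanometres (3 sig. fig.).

834 nm

For Z = 3 the level energies scale as Z², so the effective Rydberg energy is 13.6 × 9 = 122.4 eV.
ΔE = 122.4 × (1/6² − 1/8²) = 122.4 × 0.01215 = 1.488 eV.
λ = hc/ΔE = 1240 / 1.488 = 834 nm.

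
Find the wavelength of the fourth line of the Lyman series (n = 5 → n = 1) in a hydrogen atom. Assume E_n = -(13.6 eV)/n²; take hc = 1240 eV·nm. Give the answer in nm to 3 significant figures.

95.0 nm

The Lyman series terminates on n_f = 1; the fourth line has n_i = 1+4 = 5.
ΔE = 13.60 × (1/1² − 1/5²) = 13.06 eV.
λ = 1240 / 13.06 = 95.0 nm.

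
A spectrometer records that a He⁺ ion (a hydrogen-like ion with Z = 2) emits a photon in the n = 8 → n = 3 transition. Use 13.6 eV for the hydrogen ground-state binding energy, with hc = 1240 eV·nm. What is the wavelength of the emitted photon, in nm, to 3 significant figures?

For Z = 2 the level energies scale as Z², so the effective Rydberg energy is 13.6 × 4 = 54.40 eV.
ΔE = 54.40 × (1/3² − 1/8²) = 54.40 × 0.09549 = 5.194 eV.
λ = hc/ΔE = 1240 / 5.194 = 239 nm.

239 nm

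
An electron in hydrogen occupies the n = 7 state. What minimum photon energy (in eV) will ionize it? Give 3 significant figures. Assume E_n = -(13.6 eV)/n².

0.278 eV

E_7 = −13.60/49 = −0.278 eV, so ionization (to E = 0) requires 0.278 eV.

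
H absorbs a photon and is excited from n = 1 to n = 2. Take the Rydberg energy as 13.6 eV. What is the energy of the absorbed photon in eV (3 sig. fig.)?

10.2 eV

E_2 = −13.60/4 = −3.400 eV and E_1 = −13.60/1 = −13.60 eV.
The photon energy is |E_2 − E_1| = 10.2 eV.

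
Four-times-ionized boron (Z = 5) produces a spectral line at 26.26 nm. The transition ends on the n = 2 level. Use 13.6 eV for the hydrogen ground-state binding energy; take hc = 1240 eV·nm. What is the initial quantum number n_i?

The photon energy is ΔE = hc/λ = 1240 / 26.26 = 47.22 eV.
With Z = 5, ΔE = 340.0 × (1/n_f² − 1/n_i²), so 1/n_f² − 1/n_i² = 0.1389.
With n_f = 2: 1/n_i² = 1/4 − 0.1389 = 0.1111, so n_i ≈ 3.00.

n_i = 3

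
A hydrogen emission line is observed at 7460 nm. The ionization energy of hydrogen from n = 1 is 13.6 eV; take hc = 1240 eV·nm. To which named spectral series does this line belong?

Pfund

ΔE = 1240/7460 = 0.1662 eV.
This matches 13.6 × (1/5² − 1/6²), so n_f = 5: the Pfund series.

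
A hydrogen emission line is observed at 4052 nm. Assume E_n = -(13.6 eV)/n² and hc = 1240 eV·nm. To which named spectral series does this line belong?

ΔE = 1240/4052 = 0.3060 eV.
This matches 13.6 × (1/4² − 1/5²), so n_f = 4: the Brackett series.

Brackett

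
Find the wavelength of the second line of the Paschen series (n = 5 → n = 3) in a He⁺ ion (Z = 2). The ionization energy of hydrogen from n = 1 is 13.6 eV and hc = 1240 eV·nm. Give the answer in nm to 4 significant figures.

320.5 nm

The Paschen series terminates on n_f = 3; the second line has n_i = 3+2 = 5.
ΔE = 54.40 × (1/3² − 1/5²) = 3.868 eV.
λ = 1240 / 3.868 = 320.5 nm.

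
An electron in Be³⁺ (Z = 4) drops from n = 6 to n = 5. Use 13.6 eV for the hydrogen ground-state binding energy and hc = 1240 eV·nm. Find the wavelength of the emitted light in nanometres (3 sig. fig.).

466 nm

For Z = 4 the level energies scale as Z², so the effective Rydberg energy is 13.6 × 16 = 217.6 eV.
ΔE = 217.6 × (1/5² − 1/6²) = 217.6 × 0.01222 = 2.660 eV.
λ = hc/ΔE = 1240 / 2.660 = 466 nm.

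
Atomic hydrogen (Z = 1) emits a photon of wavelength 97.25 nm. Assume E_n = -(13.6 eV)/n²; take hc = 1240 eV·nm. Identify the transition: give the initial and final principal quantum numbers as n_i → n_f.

n_i = 4, n_f = 1

The photon energy is ΔE = hc/λ = 1240 / 97.25 = 12.75 eV.
With Z = 1, ΔE = 13.60 × (1/n_f² − 1/n_i²), so 1/n_f² − 1/n_i² = 0.9375.
Trying n_f = 1 gives 1/n_i² = 0.06245, i.e. n_i ≈ 4; this pair matches.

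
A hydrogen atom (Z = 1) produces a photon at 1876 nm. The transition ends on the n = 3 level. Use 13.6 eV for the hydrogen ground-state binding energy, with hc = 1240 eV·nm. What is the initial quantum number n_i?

The photon energy is ΔE = hc/λ = 1240 / 1876 = 0.6610 eV.
With Z = 1, ΔE = 13.60 × (1/n_f² − 1/n_i²), so 1/n_f² − 1/n_i² = 0.04860.
With n_f = 3: 1/n_i² = 1/9 − 0.04860 = 0.06251, so n_i ≈ 4.00.

n_i = 4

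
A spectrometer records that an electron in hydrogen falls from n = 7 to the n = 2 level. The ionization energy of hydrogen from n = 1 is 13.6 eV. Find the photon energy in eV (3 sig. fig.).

3.12 eV

E_7 = −13.60/49 = −0.2776 eV and E_2 = −13.60/4 = −3.400 eV.
The photon energy is |E_7 − E_2| = 3.12 eV.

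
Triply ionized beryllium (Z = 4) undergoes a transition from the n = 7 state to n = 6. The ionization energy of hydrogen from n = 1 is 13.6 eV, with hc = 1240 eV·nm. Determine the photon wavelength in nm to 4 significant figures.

773.2 nm

For Z = 4 the level energies scale as Z², so the effective Rydberg energy is 13.6 × 16 = 217.6 eV.
ΔE = 217.6 × (1/6² − 1/7²) = 217.6 × 0.007370 = 1.604 eV.
λ = hc/ΔE = 1240 / 1.604 = 773.2 nm.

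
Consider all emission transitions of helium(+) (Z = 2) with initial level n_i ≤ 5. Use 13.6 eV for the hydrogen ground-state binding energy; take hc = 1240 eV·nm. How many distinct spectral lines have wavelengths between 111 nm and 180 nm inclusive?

Enumerate all n_i → n_f pairs with 1 ≤ n_f < n_i ≤ 5 and compute λ = 1240 / [13.6·4·(1/n_f² − 1/n_i²)].
Lines falling in [111, 180] nm: 4→2 (121.6 nm), 3→2 (164.1 nm).

2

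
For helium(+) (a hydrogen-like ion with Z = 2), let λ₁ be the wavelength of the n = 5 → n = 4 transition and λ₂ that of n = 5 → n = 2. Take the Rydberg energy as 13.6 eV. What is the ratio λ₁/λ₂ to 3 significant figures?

9.33

λ ∝ 1/ΔE ∝ 1/(1/n_f² − 1/n_i²), and the Z² and hc factors cancel in the ratio.
λ₁/λ₂ = (1/2² − 1/5²)/(1/4² − 1/5²) = 0.2100/0.02250 = 9.33.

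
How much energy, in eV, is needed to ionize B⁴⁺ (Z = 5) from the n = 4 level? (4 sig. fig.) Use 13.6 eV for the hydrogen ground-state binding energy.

21.25 eV

E_n = −13.6 Z²/n² = −340.0/n² eV for Z = 5.
E_4 = −340.0/16 = −21.25 eV, so ionization (to E = 0) requires 21.25 eV.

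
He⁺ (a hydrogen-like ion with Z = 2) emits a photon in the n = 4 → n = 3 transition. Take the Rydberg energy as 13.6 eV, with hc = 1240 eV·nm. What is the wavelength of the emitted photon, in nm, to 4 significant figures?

468.9 nm

For Z = 2 the level energies scale as Z², so the effective Rydberg energy is 13.6 × 4 = 54.40 eV.
ΔE = 54.40 × (1/3² − 1/4²) = 54.40 × 0.04861 = 2.644 eV.
λ = hc/ΔE = 1240 / 2.644 = 468.9 nm.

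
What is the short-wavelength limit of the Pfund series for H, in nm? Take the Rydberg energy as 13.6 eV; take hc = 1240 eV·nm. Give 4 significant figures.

2279 nm

The Pfund series has lower level n_f = 5; the series limit corresponds to n_i → ∞.
ΔE_max = 13.6 × 1 / 5² = 0.5440 eV.
λ_min = 1240 / 0.5440 = 2279 nm.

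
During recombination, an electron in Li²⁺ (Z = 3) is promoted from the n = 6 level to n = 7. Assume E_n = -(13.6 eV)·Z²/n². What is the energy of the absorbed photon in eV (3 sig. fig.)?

The Bohr energies scale as Z², so for Z = 3: E_n = −122.4/n² eV.
E_7 = −122.4/49 = −2.498 eV and E_6 = −122.4/36 = −3.400 eV.
The photon energy is |E_7 − E_6| = 0.902 eV.

0.902 eV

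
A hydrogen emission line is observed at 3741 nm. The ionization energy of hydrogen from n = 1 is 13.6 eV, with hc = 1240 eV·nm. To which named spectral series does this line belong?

Pfund

ΔE = 1240/3741 = 0.3315 eV.
This matches 13.6 × (1/5² − 1/8²), so n_f = 5: the Pfund series.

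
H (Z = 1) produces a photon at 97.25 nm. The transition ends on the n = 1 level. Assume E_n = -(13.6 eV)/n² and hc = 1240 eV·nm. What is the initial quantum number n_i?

n_i = 4

The photon energy is ΔE = hc/λ = 1240 / 97.25 = 12.75 eV.
With Z = 1, ΔE = 13.60 × (1/n_f² − 1/n_i²), so 1/n_f² − 1/n_i² = 0.9375.
With n_f = 1: 1/n_i² = 1/1 − 0.9375 = 0.06245, so n_i ≈ 4.00.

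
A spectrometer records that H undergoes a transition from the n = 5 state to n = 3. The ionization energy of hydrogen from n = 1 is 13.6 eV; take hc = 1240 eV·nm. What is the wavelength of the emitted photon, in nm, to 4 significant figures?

ΔE = 13.60 × (1/3² − 1/5²) = 13.60 × 0.07111 = 0.9671 eV.
λ = hc/ΔE = 1240 / 0.9671 = 1282 nm.

1282 nm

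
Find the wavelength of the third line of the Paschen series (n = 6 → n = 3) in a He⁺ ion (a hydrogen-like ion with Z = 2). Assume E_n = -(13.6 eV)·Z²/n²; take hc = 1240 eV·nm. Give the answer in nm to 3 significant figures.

274 nm

The Paschen series terminates on n_f = 3; the third line has n_i = 3+3 = 6.
ΔE = 54.40 × (1/3² − 1/6²) = 4.533 eV.
λ = 1240 / 4.533 = 274 nm.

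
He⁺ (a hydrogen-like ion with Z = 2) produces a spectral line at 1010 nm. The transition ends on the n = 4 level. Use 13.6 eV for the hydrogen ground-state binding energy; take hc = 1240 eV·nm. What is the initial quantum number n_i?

n_i = 5

The photon energy is ΔE = hc/λ = 1240 / 1010 = 1.228 eV.
With Z = 2, ΔE = 54.40 × (1/n_f² − 1/n_i²), so 1/n_f² − 1/n_i² = 0.02257.
With n_f = 4: 1/n_i² = 1/16 − 0.02257 = 0.03993, so n_i ≈ 5.00.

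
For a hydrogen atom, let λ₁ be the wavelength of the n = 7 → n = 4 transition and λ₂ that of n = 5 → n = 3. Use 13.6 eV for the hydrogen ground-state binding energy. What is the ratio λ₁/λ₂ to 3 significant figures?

λ ∝ 1/ΔE ∝ 1/(1/n_f² − 1/n_i²), and the Z² and hc factors cancel in the ratio.
λ₁/λ₂ = (1/3² − 1/5²)/(1/4² − 1/7²) = 0.07111/0.04209 = 1.69.

1.69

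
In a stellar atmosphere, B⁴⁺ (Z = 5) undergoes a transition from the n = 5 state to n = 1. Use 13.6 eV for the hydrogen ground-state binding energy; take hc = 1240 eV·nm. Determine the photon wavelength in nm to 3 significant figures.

3.80 nm

For Z = 5 the level energies scale as Z², so the effective Rydberg energy is 13.6 × 25 = 340.0 eV.
ΔE = 340.0 × (1/1² − 1/5²) = 340.0 × 0.9600 = 326.4 eV.
λ = hc/ΔE = 1240 / 326.4 = 3.80 nm.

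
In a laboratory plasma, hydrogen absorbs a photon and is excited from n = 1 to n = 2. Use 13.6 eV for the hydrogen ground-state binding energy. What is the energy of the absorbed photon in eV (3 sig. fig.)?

E_2 = −13.60/4 = −3.400 eV and E_1 = −13.60/1 = −13.60 eV.
The photon energy is |E_2 − E_1| = 10.2 eV.

10.2 eV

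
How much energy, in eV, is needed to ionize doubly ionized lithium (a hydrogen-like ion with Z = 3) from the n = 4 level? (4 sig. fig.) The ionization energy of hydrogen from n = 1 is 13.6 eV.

7.650 eV

E_n = −13.6 Z²/n² = −122.4/n² eV for Z = 3.
E_4 = −122.4/16 = −7.650 eV, so ionization (to E = 0) requires 7.650 eV.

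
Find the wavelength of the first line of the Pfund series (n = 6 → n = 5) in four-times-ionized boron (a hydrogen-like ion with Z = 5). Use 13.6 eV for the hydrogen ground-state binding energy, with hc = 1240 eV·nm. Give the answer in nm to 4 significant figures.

298.4 nm

The Pfund series terminates on n_f = 5; the first line has n_i = 5+1 = 6.
ΔE = 340.0 × (1/5² − 1/6²) = 4.156 eV.
λ = 1240 / 4.156 = 298.4 nm.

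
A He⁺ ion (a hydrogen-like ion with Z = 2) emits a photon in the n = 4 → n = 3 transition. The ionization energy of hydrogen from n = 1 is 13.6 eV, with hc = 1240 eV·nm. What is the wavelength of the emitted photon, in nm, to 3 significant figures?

469 nm

For Z = 2 the level energies scale as Z², so the effective Rydberg energy is 13.6 × 4 = 54.40 eV.
ΔE = 54.40 × (1/3² − 1/4²) = 54.40 × 0.04861 = 2.644 eV.
λ = hc/ΔE = 1240 / 2.644 = 469 nm.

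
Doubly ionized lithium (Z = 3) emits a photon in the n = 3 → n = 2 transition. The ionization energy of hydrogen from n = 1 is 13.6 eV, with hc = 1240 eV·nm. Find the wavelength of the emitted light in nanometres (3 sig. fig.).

72.9 nm

For Z = 3 the level energies scale as Z², so the effective Rydberg energy is 13.6 × 9 = 122.4 eV.
ΔE = 122.4 × (1/2² − 1/3²) = 122.4 × 0.1389 = 17.00 eV.
λ = hc/ΔE = 1240 / 17.00 = 72.9 nm.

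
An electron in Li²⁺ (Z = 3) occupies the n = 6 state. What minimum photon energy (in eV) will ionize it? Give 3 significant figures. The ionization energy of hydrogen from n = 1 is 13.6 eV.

E_n = −13.6 Z²/n² = −122.4/n² eV for Z = 3.
E_6 = −122.4/36 = −3.40 eV, so ionization (to E = 0) requires 3.40 eV.

3.40 eV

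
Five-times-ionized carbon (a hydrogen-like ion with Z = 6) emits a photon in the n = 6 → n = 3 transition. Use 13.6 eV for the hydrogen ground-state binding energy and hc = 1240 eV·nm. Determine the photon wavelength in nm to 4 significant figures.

30.39 nm

For Z = 6 the level energies scale as Z², so the effective Rydberg energy is 13.6 × 36 = 489.6 eV.
ΔE = 489.6 × (1/3² − 1/6²) = 489.6 × 0.08333 = 40.80 eV.
λ = hc/ΔE = 1240 / 40.80 = 30.39 nm.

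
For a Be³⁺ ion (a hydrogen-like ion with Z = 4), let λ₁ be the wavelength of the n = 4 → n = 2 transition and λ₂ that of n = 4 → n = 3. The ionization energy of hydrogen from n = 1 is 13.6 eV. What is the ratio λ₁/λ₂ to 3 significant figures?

λ ∝ 1/ΔE ∝ 1/(1/n_f² − 1/n_i²), and the Z² and hc factors cancel in the ratio.
λ₁/λ₂ = (1/3² − 1/4²)/(1/2² − 1/4²) = 0.04861/0.1875 = 0.259.

0.259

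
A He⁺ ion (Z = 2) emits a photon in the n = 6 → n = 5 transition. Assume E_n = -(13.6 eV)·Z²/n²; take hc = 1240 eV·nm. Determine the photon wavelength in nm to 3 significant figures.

For Z = 2 the level energies scale as Z², so the effective Rydberg energy is 13.6 × 4 = 54.40 eV.
ΔE = 54.40 × (1/5² − 1/6²) = 54.40 × 0.01222 = 0.6649 eV.
λ = hc/ΔE = 1240 / 0.6649 = 1860 nm.

1860 nm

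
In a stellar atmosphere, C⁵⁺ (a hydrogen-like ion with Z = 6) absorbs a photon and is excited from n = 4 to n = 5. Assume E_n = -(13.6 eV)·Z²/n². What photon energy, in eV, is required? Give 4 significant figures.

The Bohr energies scale as Z², so for Z = 6: E_n = −489.6/n² eV.
E_5 = −489.6/25 = −19.58 eV and E_4 = −489.6/16 = −30.60 eV.
The photon energy is |E_5 − E_4| = 11.02 eV.

11.02 eV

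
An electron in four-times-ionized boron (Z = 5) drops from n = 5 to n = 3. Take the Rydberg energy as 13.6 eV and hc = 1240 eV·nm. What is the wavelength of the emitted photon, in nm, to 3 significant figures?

51.3 nm

For Z = 5 the level energies scale as Z², so the effective Rydberg energy is 13.6 × 25 = 340.0 eV.
ΔE = 340.0 × (1/3² − 1/5²) = 340.0 × 0.07111 = 24.18 eV.
λ = hc/ΔE = 1240 / 24.18 = 51.3 nm.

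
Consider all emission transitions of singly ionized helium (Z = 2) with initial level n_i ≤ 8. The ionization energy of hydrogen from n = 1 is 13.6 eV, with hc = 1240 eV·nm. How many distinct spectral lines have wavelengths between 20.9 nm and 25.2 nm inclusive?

5

Enumerate all n_i → n_f pairs with 1 ≤ n_f < n_i ≤ 8 and compute λ = 1240 / [13.6·4·(1/n_f² − 1/n_i²)].
Lines falling in [20.9, 25.2] nm: 8→1 (23.16 nm), 7→1 (23.27 nm), 6→1 (23.45 nm), 5→1 (23.74 nm), 4→1 (24.31 nm).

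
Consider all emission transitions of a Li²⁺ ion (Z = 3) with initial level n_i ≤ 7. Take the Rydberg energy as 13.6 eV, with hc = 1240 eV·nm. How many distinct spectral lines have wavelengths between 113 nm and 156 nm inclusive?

Enumerate all n_i → n_f pairs with 1 ≤ n_f < n_i ≤ 7 and compute λ = 1240 / [13.6·9·(1/n_f² − 1/n_i²)].
Lines falling in [113, 156] nm: 6→3 (121.6 nm), 5→3 (142.5 nm).

2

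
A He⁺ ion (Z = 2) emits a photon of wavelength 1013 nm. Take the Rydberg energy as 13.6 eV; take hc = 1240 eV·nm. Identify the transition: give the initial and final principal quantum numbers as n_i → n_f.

The photon energy is ΔE = hc/λ = 1240 / 1013 = 1.224 eV.
With Z = 2, ΔE = 54.40 × (1/n_f² − 1/n_i²), so 1/n_f² − 1/n_i² = 0.02250.
Trying n_f = 4 gives 1/n_i² = 0.04000, i.e. n_i ≈ 5; this pair matches.

n_i = 5, n_f = 4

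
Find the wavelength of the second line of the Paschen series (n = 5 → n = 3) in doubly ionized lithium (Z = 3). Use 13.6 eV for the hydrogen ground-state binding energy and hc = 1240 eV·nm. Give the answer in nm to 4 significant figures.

The Paschen series terminates on n_f = 3; the second line has n_i = 3+2 = 5.
ΔE = 122.4 × (1/3² − 1/5²) = 8.704 eV.
λ = 1240 / 8.704 = 142.5 nm.

142.5 nm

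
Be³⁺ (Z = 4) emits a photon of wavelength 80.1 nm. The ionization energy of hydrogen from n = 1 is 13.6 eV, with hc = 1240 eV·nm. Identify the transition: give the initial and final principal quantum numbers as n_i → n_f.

n_i = 5, n_f = 3

The photon energy is ΔE = hc/λ = 1240 / 80.1 = 15.48 eV.
With Z = 4, ΔE = 217.6 × (1/n_f² − 1/n_i²), so 1/n_f² − 1/n_i² = 0.07114.
Trying n_f = 3 gives 1/n_i² = 0.03997, i.e. n_i ≈ 5; this pair matches.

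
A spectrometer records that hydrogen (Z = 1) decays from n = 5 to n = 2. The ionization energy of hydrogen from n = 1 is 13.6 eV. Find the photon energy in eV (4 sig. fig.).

2.856 eV

E_5 = −13.60/25 = −0.5440 eV and E_2 = −13.60/4 = −3.400 eV.
The photon energy is |E_5 − E_2| = 2.856 eV.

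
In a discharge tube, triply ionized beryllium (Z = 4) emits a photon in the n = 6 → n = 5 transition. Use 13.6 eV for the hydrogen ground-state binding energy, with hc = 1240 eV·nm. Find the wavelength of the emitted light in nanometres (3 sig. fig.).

For Z = 4 the level energies scale as Z², so the effective Rydberg energy is 13.6 × 16 = 217.6 eV.
ΔE = 217.6 × (1/5² − 1/6²) = 217.6 × 0.01222 = 2.660 eV.
λ = hc/ΔE = 1240 / 2.660 = 466 nm.

466 nm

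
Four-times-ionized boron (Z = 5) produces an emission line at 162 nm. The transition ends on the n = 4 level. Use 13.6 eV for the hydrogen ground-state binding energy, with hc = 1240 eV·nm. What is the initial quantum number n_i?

n_i = 5

The photon energy is ΔE = hc/λ = 1240 / 162 = 7.654 eV.
With Z = 5, ΔE = 340.0 × (1/n_f² − 1/n_i²), so 1/n_f² − 1/n_i² = 0.02251.
With n_f = 4: 1/n_i² = 1/16 − 0.02251 = 0.03999, so n_i ≈ 5.00.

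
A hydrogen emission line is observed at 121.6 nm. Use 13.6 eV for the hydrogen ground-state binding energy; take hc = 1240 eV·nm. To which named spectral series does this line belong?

ΔE = 1240/121.6 = 10.20 eV.
This matches 13.6 × (1/1² − 1/2²), so n_f = 1: the Lyman series.

Lyman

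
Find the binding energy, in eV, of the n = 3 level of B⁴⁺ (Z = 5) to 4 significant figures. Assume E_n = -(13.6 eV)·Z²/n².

E_n = −13.6 Z²/n² = −340.0/n² eV for Z = 5.
E_3 = −340.0/9 = −37.78 eV, so ionization (to E = 0) requires 37.78 eV.

37.78 eV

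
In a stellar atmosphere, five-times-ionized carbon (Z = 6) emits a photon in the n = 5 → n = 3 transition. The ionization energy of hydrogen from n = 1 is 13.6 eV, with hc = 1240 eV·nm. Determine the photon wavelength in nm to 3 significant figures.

35.6 nm

For Z = 6 the level energies scale as Z², so the effective Rydberg energy is 13.6 × 36 = 489.6 eV.
ΔE = 489.6 × (1/3² − 1/5²) = 489.6 × 0.07111 = 34.82 eV.
λ = hc/ΔE = 1240 / 34.82 = 35.6 nm.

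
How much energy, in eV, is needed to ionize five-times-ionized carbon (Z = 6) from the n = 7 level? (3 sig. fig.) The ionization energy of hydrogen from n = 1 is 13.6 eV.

E_n = −13.6 Z²/n² = −489.6/n² eV for Z = 6.
E_7 = −489.6/49 = −9.99 eV, so ionization (to E = 0) requires 9.99 eV.

9.99 eV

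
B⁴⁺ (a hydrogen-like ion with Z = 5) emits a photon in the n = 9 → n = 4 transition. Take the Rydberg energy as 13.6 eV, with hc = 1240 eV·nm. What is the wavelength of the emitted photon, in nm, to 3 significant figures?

72.7 nm

For Z = 5 the level energies scale as Z², so the effective Rydberg energy is 13.6 × 25 = 340.0 eV.
ΔE = 340.0 × (1/4² − 1/9²) = 340.0 × 0.05015 = 17.05 eV.
λ = hc/ΔE = 1240 / 17.05 = 72.7 nm.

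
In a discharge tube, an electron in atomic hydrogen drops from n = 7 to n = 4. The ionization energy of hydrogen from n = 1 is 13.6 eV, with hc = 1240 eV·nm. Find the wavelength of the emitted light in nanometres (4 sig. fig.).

ΔE = 13.60 × (1/4² − 1/7²) = 13.60 × 0.04209 = 0.5724 eV.
λ = hc/ΔE = 1240 / 0.5724 = 2166 nm.
This line belongs to the Brackett series.

2166 nm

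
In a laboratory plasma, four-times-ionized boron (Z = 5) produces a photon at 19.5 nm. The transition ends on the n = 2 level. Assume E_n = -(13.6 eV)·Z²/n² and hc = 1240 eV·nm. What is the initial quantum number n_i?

n_i = 4

The photon energy is ΔE = hc/λ = 1240 / 19.5 = 63.59 eV.
With Z = 5, ΔE = 340.0 × (1/n_f² − 1/n_i²), so 1/n_f² − 1/n_i² = 0.1870.
With n_f = 2: 1/n_i² = 1/4 − 0.1870 = 0.06297, so n_i ≈ 3.99.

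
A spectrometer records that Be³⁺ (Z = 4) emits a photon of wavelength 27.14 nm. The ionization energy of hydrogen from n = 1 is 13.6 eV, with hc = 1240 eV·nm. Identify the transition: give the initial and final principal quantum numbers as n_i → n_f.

n_i = 5, n_f = 2

The photon energy is ΔE = hc/λ = 1240 / 27.14 = 45.69 eV.
With Z = 4, ΔE = 217.6 × (1/n_f² − 1/n_i²), so 1/n_f² − 1/n_i² = 0.2100.
Trying n_f = 2 gives 1/n_i² = 0.04003, i.e. n_i ≈ 5; this pair matches.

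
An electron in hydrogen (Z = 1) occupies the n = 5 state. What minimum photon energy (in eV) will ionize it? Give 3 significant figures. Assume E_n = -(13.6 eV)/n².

E_5 = −13.60/25 = −0.544 eV, so ionization (to E = 0) requires 0.544 eV.

0.544 eV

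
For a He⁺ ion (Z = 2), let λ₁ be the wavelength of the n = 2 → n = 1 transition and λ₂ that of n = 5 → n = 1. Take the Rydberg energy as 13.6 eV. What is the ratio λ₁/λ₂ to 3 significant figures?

λ ∝ 1/ΔE ∝ 1/(1/n_f² − 1/n_i²), and the Z² and hc factors cancel in the ratio.
λ₁/λ₂ = (1/1² − 1/5²)/(1/1² − 1/2²) = 0.9600/0.7500 = 1.28.

1.28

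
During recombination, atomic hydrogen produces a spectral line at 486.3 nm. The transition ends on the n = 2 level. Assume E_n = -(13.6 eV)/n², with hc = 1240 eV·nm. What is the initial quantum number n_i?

n_i = 4

The photon energy is ΔE = hc/λ = 1240 / 486.3 = 2.550 eV.
With Z = 1, ΔE = 13.60 × (1/n_f² − 1/n_i²), so 1/n_f² − 1/n_i² = 0.1875.
With n_f = 2: 1/n_i² = 1/4 − 0.1875 = 0.06251, so n_i ≈ 4.00.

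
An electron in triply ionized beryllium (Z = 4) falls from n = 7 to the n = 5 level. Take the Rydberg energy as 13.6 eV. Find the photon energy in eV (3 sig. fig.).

The Bohr energies scale as Z², so for Z = 4: E_n = −217.6/n² eV.
E_7 = −217.6/49 = −4.441 eV and E_5 = −217.6/25 = −8.704 eV.
The photon energy is |E_7 − E_5| = 4.26 eV.

4.26 eV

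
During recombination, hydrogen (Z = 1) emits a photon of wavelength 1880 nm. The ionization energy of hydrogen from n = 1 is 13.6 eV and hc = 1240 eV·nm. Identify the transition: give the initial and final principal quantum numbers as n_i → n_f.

The photon energy is ΔE = hc/λ = 1240 / 1880 = 0.6596 eV.
With Z = 1, ΔE = 13.60 × (1/n_f² − 1/n_i²), so 1/n_f² − 1/n_i² = 0.04850.
Trying n_f = 3 gives 1/n_i² = 0.06261, i.e. n_i ≈ 4; this pair matches.

n_i = 4, n_f = 3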